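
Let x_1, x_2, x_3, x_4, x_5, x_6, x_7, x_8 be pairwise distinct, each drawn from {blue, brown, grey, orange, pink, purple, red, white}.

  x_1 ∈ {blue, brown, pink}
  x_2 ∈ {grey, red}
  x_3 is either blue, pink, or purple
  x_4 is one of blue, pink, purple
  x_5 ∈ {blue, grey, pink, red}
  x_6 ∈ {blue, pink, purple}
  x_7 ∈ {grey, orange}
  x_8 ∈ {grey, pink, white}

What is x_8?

Among the 8 variables, brown fits only x_1 (and all 8 values in {blue, brown, grey, orange, pink, purple, red, white} must be used), so x_1 = brown.
The 7 still-open variables draw from only 7 values {blue, grey, orange, pink, purple, red, white}, so each is used; only x_7 can be orange, hence x_7 = orange.
The 6 still-open variables together cover exactly {blue, grey, pink, purple, red, white} — 6 values for 6 variables — and white appears only in x_8's list, so x_8 = white.

white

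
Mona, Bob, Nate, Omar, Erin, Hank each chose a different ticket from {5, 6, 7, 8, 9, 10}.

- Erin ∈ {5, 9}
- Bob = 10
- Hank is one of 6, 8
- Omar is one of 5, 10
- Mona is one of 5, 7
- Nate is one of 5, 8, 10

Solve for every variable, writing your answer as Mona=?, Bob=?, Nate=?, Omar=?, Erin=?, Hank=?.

Mona=7, Bob=10, Nate=8, Omar=5, Erin=9, Hank=6

Bob's domain is down to {10}, so Bob = 10. Eliminate 10 elsewhere: Nate, Omar.
That leaves Omar = 5. Strike 5 from Mona, Nate, Erin.
Erin must be 9 (only option left).
Mona's domain is down to {7}, so Mona = 7.
Nate has just one choice, so Nate = 8. Eliminate 8 elsewhere: Hank.
That leaves Hank = 6.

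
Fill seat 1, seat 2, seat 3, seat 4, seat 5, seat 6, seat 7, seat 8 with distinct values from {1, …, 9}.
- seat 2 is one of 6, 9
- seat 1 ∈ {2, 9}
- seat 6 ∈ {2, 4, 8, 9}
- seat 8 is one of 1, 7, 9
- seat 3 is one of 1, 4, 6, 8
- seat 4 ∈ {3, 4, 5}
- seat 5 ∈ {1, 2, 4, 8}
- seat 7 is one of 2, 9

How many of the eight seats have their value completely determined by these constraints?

2

The 2 variables seat 1 and seat 7 are confined to {2, 9}, which locks those values in; drop them from seat 2, seat 5, seat 6, seat 8.
seat 2 has just one choice, so seat 2 = 6. Remove 6 from seat 3.
The 3 variables seat 3, seat 5, seat 6 are confined to {1, 4, 8}, which locks those values in; drop them from seat 4, seat 8.
seat 8 has just one choice, so seat 8 = 7.
Determined: seat 2=6, seat 8=7. The other seats each still have more than one consistent value. That makes 2.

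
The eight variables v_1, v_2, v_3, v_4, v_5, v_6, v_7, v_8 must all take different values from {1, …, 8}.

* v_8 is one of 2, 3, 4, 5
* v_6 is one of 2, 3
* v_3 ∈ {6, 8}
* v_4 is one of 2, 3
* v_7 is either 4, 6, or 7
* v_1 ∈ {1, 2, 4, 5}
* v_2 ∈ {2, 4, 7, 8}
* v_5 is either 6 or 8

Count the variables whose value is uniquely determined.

2

The 8 variables together cover exactly {1, 2, 3, 4, 5, 6, 7, 8} — 8 values for 8 variables — and 1 appears only in v_1's list, so v_1 = 1.
The 7 still-open variables together cover exactly {2, 3, 4, 5, 6, 7, 8} — 7 values for 7 variables — and 5 appears only in v_8's list, so v_8 = 5.
v_3 and v_5 share exactly the 2 values {6, 8}; by pigeonhole those values go to them, so strike 6, 8 from v_2, v_7.
v_4 and v_6 between them cover only {2, 3} — a naked pair. Remove those values from v_2.
Determined: v_1=1, v_8=5. The other variables each still have more than one consistent value. That makes 2.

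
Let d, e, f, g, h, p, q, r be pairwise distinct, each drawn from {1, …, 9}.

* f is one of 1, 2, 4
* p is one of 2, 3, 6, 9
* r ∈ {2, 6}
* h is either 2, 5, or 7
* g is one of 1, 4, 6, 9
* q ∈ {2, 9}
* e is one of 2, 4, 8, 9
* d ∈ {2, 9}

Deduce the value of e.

d and q share exactly the 2 values {2, 9}; by pigeonhole those values go to them, so strike 2, 9 from e, f, g, h, p, r.
r has just one choice, so r = 6. Strike 6 from g, p.
p must be 3 (only option left).
f and g share exactly the 2 values {1, 4}; by pigeonhole those values go to them, so strike 1, 4 from e.
So e = 8.

8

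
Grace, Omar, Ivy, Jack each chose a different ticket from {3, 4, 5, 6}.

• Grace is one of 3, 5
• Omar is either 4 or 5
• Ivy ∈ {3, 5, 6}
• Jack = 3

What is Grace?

Jack must be 3 (only option left). Strike 3 from Grace, Ivy.
So Grace = 5.

5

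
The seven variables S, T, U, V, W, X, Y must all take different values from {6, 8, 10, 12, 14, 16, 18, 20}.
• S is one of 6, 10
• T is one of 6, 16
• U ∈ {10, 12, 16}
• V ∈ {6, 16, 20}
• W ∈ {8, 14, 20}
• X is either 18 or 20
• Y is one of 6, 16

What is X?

18

The 2 variables T and Y are confined to {6, 16}, which locks those values in; drop them from S, U, V.
S's domain is down to {10}, so S = 10. Strike 10 from U.
That leaves U = 12.
That leaves V = 20. Eliminate 20 elsewhere: W, X.
So X = 18.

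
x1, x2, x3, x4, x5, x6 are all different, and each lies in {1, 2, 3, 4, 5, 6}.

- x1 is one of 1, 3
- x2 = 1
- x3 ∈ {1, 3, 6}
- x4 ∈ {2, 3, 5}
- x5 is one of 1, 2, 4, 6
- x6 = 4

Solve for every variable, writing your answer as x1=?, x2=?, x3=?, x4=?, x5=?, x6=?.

x2 has just one choice, so x2 = 1. Strike 1 from x1, x3, x5.
x6 has just one choice, so x6 = 4. So x5 can't be 4.
x1's domain is down to {3}, so x1 = 3. So x3, x4 can't be 3.
x3 must be 6 (only option left). Strike 6 from x5.
x5's domain is down to {2}, so x5 = 2. Remove 2 from x4.
x4's domain is down to {5}, so x4 = 5.

x1=3, x2=1, x3=6, x4=5, x5=2, x6=4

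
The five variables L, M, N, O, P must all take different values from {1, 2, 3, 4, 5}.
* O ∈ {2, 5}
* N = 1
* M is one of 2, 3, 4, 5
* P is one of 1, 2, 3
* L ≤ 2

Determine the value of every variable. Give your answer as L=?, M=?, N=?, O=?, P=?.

N must be 1 (only option left). So L, P can't be 1.
That leaves L = 2. Eliminate 2 elsewhere: M, O, P.
O must be 5 (only option left). So M can't be 5.
P's domain is down to {3}, so P = 3. Remove 3 from M.
M has just one choice, so M = 4.

L=2, M=4, N=1, O=5, P=3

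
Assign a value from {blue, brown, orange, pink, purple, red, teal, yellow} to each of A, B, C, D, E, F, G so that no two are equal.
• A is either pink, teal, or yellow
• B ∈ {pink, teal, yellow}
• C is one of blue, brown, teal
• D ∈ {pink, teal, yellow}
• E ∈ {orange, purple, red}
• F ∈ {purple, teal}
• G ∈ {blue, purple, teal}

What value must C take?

brown

The 3 variables A, B, D are confined to {pink, teal, yellow}, which locks those values in; drop them from C, F, G.
That leaves F = purple. Strike purple from E, G.
G must be blue (only option left). Strike blue from C.
So C = brown.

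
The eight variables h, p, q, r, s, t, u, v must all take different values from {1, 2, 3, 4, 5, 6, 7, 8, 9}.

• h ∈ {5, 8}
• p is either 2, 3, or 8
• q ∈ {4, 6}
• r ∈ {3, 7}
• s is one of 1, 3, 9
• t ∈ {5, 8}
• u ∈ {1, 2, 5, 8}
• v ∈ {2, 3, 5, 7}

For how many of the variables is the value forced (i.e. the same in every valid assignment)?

h and t share exactly the 2 values {5, 8}; by pigeonhole those values go to them, so strike 5, 8 from p, u, v.
The 3 variables p, r, v are confined to {2, 3, 7}, which locks those values in; drop them from s, u.
u's domain is down to {1}, so u = 1. Strike 1 from s.
s's domain is down to {9}, so s = 9.
Determined: s=9, u=1. The other variables each still have more than one consistent value. That makes 2.

2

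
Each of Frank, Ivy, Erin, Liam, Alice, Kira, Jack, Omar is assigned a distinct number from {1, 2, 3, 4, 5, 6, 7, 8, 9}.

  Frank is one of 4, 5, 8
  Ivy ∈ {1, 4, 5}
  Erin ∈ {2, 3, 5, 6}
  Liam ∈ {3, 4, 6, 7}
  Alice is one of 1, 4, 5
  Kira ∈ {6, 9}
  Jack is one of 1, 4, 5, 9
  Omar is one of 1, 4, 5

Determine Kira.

6

Ivy, Alice, Omar between them cover only {1, 4, 5} — a naked triple. Remove those values from Frank, Erin, Liam, Jack.
Frank must be 8 (only option left).
Jack's domain is down to {9}, so Jack = 9. Eliminate 9 elsewhere: Kira.
So Kira = 6.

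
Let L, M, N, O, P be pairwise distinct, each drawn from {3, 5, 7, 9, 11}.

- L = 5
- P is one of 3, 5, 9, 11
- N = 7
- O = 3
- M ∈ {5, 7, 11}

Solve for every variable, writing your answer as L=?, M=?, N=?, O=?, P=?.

L's domain is down to {5}, so L = 5. So M, P can't be 5.
That leaves N = 7. So M can't be 7.
O has just one choice, so O = 3. So P can't be 3.
M's domain is down to {11}, so M = 11. Remove 11 from P.
That leaves P = 9.

L=5, M=11, N=7, O=3, P=9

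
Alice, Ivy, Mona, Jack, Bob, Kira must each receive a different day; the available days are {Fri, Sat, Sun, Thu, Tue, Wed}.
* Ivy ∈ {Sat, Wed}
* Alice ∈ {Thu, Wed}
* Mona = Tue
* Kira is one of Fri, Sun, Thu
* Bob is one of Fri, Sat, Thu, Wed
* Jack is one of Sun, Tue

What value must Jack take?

Sun

Mona has just one choice, so Mona = Tue. Eliminate Tue elsewhere: Jack.
So Jack = Sun.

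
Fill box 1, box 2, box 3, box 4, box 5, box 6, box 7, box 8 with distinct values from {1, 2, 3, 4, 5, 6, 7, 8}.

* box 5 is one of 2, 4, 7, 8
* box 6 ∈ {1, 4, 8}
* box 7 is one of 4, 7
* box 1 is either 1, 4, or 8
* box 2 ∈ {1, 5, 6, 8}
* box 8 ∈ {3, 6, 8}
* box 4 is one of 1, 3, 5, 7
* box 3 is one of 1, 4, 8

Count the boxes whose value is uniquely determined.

Among the 8 variables, 2 fits only box 5 (and all 8 values in {1, 2, 3, 4, 5, 6, 7, 8} must be used), so box 5 = 2.
box 1, box 3, box 6 between them cover only {1, 4, 8} — a naked triple. Remove those values from box 2, box 4, box 7, box 8.
box 7 has just one choice, so box 7 = 7. Eliminate 7 elsewhere: box 4.
Determined: box 5=2, box 7=7. The other boxes each still have more than one consistent value. That makes 2.

2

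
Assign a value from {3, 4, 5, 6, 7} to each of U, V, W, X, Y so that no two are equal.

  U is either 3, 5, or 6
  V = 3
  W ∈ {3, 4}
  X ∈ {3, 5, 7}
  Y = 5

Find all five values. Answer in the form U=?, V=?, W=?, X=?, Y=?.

V must be 3 (only option left). Remove 3 from U, W, X.
That leaves W = 4.
Y has just one choice, so Y = 5. Strike 5 from U, X.
That leaves U = 6.
That leaves X = 7.

U=6, V=3, W=4, X=7, Y=5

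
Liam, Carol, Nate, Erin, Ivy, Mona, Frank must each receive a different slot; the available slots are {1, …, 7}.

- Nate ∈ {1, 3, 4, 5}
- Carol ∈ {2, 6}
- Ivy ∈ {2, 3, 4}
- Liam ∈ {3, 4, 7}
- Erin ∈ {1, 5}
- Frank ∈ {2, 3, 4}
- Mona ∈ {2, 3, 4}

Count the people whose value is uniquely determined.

2

The 7 variables draw from only 7 values {1, 2, 3, 4, 5, 6, 7}, so each is used; only Carol can be 6, hence Carol = 6.
Among the 6 still-open variables, 7 fits only Liam (and all 6 values in {1, 2, 3, 4, 5, 7} must be used), so Liam = 7.
Ivy, Mona, Frank share exactly the 3 values {2, 3, 4}; by pigeonhole those values go to them, so strike 2, 3, 4 from Nate.
Determined: Liam=7, Carol=6. The other people each still have more than one consistent value. That makes 2.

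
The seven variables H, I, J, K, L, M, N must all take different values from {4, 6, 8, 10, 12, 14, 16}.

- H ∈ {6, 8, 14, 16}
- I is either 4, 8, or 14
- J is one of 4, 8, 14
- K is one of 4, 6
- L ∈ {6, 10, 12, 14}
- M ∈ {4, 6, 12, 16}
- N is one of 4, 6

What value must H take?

16

The 7 variables together cover exactly {4, 6, 8, 10, 12, 14, 16} — 7 values for 7 variables — and 10 appears only in L's list, so L = 10.
The 6 still-open variables together cover exactly {4, 6, 8, 12, 14, 16} — 6 values for 6 variables — and 12 appears only in M's list, so M = 12.
Among the 5 still-open variables, 16 fits only H (and all 5 values in {4, 6, 8, 14, 16} must be used), so H = 16.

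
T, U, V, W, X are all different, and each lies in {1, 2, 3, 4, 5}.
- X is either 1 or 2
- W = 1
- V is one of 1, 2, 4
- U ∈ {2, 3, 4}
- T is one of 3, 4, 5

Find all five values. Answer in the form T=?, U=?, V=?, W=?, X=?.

W's domain is down to {1}, so W = 1. Strike 1 from V, X.
X's domain is down to {2}, so X = 2. So U, V can't be 2.
V has just one choice, so V = 4. Remove 4 from T, U.
That leaves U = 3. Strike 3 from T.
T's domain is down to {5}, so T = 5.

T=5, U=3, V=4, W=1, X=2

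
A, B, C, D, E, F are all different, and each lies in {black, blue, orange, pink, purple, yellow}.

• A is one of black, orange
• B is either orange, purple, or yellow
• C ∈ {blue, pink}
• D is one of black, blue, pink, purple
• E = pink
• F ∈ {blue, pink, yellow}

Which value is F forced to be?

E has just one choice, so E = pink. Eliminate pink elsewhere: C, D, F.
That leaves C = blue. Strike blue from D, F.
So F = yellow.

yellow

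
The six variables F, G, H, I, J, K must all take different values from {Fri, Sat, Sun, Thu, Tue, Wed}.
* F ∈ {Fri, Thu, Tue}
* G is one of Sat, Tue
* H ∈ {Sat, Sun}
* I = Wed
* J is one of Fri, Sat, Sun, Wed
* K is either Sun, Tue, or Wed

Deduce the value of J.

I's domain is down to {Wed}, so I = Wed. Remove Wed from J, K.
The 5 still-open variables draw from only 5 values {Fri, Sat, Sun, Thu, Tue}, so each is used; only F can be Thu, hence F = Thu.
The 4 still-open variables together cover exactly {Fri, Sat, Sun, Tue} — 4 values for 4 variables — and Fri appears only in J's list, so J = Fri.

Fri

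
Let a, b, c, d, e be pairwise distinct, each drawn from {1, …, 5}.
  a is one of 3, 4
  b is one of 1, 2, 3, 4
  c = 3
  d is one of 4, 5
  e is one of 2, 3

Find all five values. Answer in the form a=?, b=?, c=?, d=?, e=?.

c has just one choice, so c = 3. So a, b, e can't be 3.
e's domain is down to {2}, so e = 2. Strike 2 from b.
a must be 4 (only option left). Strike 4 from b, d.
b must be 1 (only option left).
d's domain is down to {5}, so d = 5.

a=4, b=1, c=3, d=5, e=2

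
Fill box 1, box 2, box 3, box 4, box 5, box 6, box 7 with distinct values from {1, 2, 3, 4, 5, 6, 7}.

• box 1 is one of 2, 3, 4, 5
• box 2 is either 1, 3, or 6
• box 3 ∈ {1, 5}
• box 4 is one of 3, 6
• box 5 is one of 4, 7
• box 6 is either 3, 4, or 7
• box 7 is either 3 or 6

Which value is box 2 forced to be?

1

The 7 variables draw from only 7 values {1, 2, 3, 4, 5, 6, 7}, so each is used; only box 1 can be 2, hence box 1 = 2.
The 6 still-open variables together cover exactly {1, 3, 4, 5, 6, 7} — 6 values for 6 variables — and 5 appears only in box 3's list, so box 3 = 5.
The 5 still-open variables draw from only 5 values {1, 3, 4, 6, 7}, so each is used; only box 2 can be 1, hence box 2 = 1.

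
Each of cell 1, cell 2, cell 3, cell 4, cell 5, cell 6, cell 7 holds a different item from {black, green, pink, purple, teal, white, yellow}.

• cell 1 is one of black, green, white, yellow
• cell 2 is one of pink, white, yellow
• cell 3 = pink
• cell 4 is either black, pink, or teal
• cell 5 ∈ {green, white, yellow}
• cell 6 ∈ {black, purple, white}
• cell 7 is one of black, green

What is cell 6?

cell 3 must be pink (only option left). Strike pink from cell 2, cell 4.
Among the 6 still-open variables, purple fits only cell 6 (and all 6 values in {black, green, purple, teal, white, yellow} must be used), so cell 6 = purple.

purple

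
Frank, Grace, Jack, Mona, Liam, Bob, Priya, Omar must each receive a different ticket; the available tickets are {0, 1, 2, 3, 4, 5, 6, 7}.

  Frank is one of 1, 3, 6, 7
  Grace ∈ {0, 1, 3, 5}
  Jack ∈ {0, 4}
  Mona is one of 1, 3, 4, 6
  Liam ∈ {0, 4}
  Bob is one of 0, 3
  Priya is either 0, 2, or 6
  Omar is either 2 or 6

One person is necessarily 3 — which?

Among the 8 variables, 5 fits only Grace (and all 8 values in {0, 1, 2, 3, 4, 5, 6, 7} must be used), so Grace = 5.
The 7 still-open variables together cover exactly {0, 1, 2, 3, 4, 6, 7} — 7 values for 7 variables — and 7 appears only in Frank's list, so Frank = 7.
The 6 still-open variables draw from only 6 values {0, 1, 2, 3, 4, 6}, so each is used; only Mona can be 1, hence Mona = 1.
Among the 5 still-open variables, 3 fits only Bob (and all 5 values in {0, 2, 3, 4, 6} must be used), so Bob = 3.

Bob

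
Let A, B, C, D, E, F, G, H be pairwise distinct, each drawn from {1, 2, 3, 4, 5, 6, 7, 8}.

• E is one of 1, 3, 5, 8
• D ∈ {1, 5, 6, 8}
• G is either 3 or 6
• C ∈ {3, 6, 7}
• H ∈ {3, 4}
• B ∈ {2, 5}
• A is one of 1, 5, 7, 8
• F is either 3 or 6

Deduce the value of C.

The 8 variables draw from only 8 values {1, 2, 3, 4, 5, 6, 7, 8}, so each is used; only B can be 2, hence B = 2.
Among the 7 still-open variables, 4 fits only H (and all 7 values in {1, 3, 4, 5, 6, 7, 8} must be used), so H = 4.
The 2 variables F and G are confined to {3, 6}, which locks those values in; drop them from C, D, E.
So C = 7.

7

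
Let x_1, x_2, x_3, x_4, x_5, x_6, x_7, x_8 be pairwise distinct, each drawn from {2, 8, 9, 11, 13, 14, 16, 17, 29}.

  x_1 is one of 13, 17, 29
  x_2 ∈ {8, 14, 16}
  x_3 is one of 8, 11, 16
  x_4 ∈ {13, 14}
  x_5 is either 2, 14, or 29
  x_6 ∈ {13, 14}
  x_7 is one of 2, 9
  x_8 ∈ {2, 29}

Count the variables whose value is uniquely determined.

The 2 variables x_4 and x_6 are confined to {13, 14}, which locks those values in; drop them from x_1, x_2, x_5.
The 2 variables x_5 and x_8 are confined to {2, 29}, which locks those values in; drop them from x_1, x_7.
That leaves x_1 = 17.
That leaves x_7 = 9.
Determined: x_1=17, x_7=9. The other variables each still have more than one consistent value. That makes 2.

2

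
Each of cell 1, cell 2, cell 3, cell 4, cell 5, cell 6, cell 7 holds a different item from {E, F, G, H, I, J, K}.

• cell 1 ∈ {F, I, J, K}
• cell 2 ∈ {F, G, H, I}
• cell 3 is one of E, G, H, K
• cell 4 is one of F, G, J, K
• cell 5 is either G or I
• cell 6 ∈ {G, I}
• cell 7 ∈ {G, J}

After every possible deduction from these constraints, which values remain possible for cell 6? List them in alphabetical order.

The 7 variables draw from only 7 values {E, F, G, H, I, J, K}, so each is used; only cell 3 can be E, hence cell 3 = E.
The 6 still-open variables draw from only 6 values {F, G, H, I, J, K}, so each is used; only cell 2 can be H, hence cell 2 = H.
The 2 variables cell 5 and cell 6 are confined to {G, I}, which locks those values in; drop them from cell 1, cell 4, cell 7.
cell 7 has just one choice, so cell 7 = J. Remove J from cell 1, cell 4.
No further eliminations apply; cell 6 can still be any of G, I.

G, I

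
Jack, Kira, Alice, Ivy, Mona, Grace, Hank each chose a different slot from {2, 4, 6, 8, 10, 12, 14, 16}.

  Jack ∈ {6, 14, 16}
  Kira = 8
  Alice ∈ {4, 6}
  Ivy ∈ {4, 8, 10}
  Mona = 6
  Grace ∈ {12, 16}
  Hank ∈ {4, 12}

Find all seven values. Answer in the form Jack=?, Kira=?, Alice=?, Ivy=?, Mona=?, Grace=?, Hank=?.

Jack=14, Kira=8, Alice=4, Ivy=10, Mona=6, Grace=16, Hank=12

Kira has just one choice, so Kira = 8. Remove 8 from Ivy.
Mona's domain is down to {6}, so Mona = 6. So Jack, Alice can't be 6.
Alice must be 4 (only option left). Eliminate 4 elsewhere: Ivy, Hank.
Ivy must be 10 (only option left).
That leaves Hank = 12. So Grace can't be 12.
That leaves Grace = 16. Remove 16 from Jack.
Jack has just one choice, so Jack = 14.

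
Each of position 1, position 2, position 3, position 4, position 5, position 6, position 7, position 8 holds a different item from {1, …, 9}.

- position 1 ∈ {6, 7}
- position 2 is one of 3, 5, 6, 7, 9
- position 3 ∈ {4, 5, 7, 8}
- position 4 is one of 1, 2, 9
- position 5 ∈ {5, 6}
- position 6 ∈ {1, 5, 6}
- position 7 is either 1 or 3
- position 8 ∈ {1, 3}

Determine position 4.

2

The 2 variables position 7 and position 8 are confined to {1, 3}, which locks those values in; drop them from position 2, position 4, position 6.
position 5 and position 6 share exactly the 2 values {5, 6}; by pigeonhole those values go to them, so strike 5, 6 from position 1, position 2, position 3.
position 1 must be 7 (only option left). Eliminate 7 elsewhere: position 2, position 3.
That leaves position 2 = 9. Strike 9 from position 4.
So position 4 = 2.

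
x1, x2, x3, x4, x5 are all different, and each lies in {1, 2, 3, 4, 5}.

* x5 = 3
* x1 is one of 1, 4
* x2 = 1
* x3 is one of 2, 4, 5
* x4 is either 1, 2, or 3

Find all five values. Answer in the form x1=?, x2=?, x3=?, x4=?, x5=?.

x1=4, x2=1, x3=5, x4=2, x5=3

x2 must be 1 (only option left). Remove 1 from x1, x4.
x5's domain is down to {3}, so x5 = 3. Strike 3 from x4.
x1 must be 4 (only option left). Strike 4 from x3.
x4 has just one choice, so x4 = 2. So x3 can't be 2.
x3 has just one choice, so x3 = 5.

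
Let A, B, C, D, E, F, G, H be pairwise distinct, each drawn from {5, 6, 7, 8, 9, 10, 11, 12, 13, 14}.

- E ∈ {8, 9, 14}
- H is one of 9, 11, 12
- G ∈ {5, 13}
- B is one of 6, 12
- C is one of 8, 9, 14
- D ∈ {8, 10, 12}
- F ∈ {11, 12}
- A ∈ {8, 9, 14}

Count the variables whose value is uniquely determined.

A, C, E share exactly the 3 values {8, 9, 14}; by pigeonhole those values go to them, so strike 8, 9, 14 from D, H.
F and H share exactly the 2 values {11, 12}; by pigeonhole those values go to them, so strike 11, 12 from B, D.
B's domain is down to {6}, so B = 6.
D must be 10 (only option left).
Determined: B=6, D=10. The other variables each still have more than one consistent value. That makes 2.

2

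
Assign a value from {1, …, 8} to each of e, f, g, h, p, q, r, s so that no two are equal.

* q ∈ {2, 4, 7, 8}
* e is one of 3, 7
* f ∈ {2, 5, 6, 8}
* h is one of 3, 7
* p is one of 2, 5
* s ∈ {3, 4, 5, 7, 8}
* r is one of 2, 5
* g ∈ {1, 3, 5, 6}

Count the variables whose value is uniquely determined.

The 8 variables draw from only 8 values {1, 2, 3, 4, 5, 6, 7, 8}, so each is used; only g can be 1, hence g = 1.
The 7 still-open variables draw from only 7 values {2, 3, 4, 5, 6, 7, 8}, so each is used; only f can be 6, hence f = 6.
The 2 variables e and h are confined to {3, 7}, which locks those values in; drop them from q, s.
p and r between them cover only {2, 5} — a naked pair. Remove those values from q, s.
Determined: f=6, g=1. The other variables each still have more than one consistent value. That makes 2.

2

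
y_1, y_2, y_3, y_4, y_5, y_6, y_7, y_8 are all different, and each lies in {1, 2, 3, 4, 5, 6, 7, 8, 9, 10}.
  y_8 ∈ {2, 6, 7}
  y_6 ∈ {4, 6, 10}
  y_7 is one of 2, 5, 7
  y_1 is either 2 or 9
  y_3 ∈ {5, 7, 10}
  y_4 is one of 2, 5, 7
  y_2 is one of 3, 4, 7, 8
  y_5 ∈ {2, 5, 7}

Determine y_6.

4

y_4, y_5, y_7 between them cover only {2, 5, 7} — a naked triple. Remove those values from y_1, y_2, y_3, y_8.
y_1's domain is down to {9}, so y_1 = 9.
y_3's domain is down to {10}, so y_3 = 10. Strike 10 from y_6.
y_8's domain is down to {6}, so y_8 = 6. Strike 6 from y_6.
So y_6 = 4.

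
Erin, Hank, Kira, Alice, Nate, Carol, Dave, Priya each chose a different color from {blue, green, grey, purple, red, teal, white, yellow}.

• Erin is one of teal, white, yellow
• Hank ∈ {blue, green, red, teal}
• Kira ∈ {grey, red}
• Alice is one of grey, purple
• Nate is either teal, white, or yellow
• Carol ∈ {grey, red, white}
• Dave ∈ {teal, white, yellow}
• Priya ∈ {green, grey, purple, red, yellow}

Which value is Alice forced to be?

purple

The 8 variables together cover exactly {blue, green, grey, purple, red, teal, white, yellow} — 8 values for 8 variables — and blue appears only in Hank's list, so Hank = blue.
Among the 7 still-open variables, green fits only Priya (and all 7 values in {green, grey, purple, red, teal, white, yellow} must be used), so Priya = green.
The 6 still-open variables draw from only 6 values {grey, purple, red, teal, white, yellow}, so each is used; only Alice can be purple, hence Alice = purple.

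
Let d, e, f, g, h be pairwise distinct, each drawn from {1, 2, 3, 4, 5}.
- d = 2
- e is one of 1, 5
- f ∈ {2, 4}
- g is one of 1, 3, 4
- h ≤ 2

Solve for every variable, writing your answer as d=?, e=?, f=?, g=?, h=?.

d=2, e=5, f=4, g=3, h=1

d has just one choice, so d = 2. So f, h can't be 2.
f's domain is down to {4}, so f = 4. Strike 4 from g.
h must be 1 (only option left). So e, g can't be 1.
e has just one choice, so e = 5.
That leaves g = 3.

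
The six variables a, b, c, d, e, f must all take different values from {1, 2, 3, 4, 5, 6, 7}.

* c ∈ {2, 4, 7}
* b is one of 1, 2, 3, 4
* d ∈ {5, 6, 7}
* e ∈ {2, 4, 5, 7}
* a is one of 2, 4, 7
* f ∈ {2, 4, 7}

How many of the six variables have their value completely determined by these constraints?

2

a, c, f between them cover only {2, 4, 7} — a naked triple. Remove those values from b, d, e.
That leaves e = 5. Eliminate 5 elsewhere: d.
d's domain is down to {6}, so d = 6.
Determined: d=6, e=5. The other variables each still have more than one consistent value. That makes 2.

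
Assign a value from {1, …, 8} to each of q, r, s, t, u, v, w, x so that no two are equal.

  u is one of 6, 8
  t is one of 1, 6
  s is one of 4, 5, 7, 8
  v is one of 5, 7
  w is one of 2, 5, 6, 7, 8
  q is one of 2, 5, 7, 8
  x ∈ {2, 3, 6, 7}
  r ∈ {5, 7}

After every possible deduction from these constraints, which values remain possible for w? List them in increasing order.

Among the 8 variables, 1 fits only t (and all 8 values in {1, 2, 3, 4, 5, 6, 7, 8} must be used), so t = 1.
Among the 7 still-open variables, 3 fits only x (and all 7 values in {2, 3, 4, 5, 6, 7, 8} must be used), so x = 3.
The 6 still-open variables together cover exactly {2, 4, 5, 6, 7, 8} — 6 values for 6 variables — and 4 appears only in s's list, so s = 4.
The 2 variables r and v are confined to {5, 7}, which locks those values in; drop them from q, w.
No further eliminations apply; w can still be any of 2, 6, 8.

2, 6, 8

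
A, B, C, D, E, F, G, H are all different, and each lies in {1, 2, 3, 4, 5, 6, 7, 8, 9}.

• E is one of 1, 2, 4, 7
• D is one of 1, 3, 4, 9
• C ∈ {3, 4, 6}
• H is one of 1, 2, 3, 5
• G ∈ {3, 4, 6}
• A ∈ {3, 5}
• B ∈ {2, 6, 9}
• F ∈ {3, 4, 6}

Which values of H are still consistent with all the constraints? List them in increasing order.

1, 2

The 8 variables draw from only 8 values {1, 2, 3, 4, 5, 6, 7, 9}, so each is used; only E can be 7, hence E = 7.
The 3 variables C, F, G are confined to {3, 4, 6}, which locks those values in; drop them from A, B, D, H.
A's domain is down to {5}, so A = 5. Remove 5 from H.
No further eliminations apply; H can still be any of 1, 2.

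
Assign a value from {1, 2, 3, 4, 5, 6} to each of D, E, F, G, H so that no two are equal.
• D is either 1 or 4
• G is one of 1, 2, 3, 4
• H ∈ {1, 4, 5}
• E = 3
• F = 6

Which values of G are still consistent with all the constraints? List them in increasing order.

E has just one choice, so E = 3. So G can't be 3.
F must be 6 (only option left).
No further eliminations apply; G can still be any of 1, 2, 4.

1, 2, 4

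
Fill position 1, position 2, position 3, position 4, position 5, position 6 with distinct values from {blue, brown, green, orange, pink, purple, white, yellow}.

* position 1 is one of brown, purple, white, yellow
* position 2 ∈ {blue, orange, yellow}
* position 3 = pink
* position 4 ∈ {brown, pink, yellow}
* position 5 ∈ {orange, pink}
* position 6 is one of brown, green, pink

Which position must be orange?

position 5

position 3 has just one choice, so position 3 = pink. Remove pink from position 4, position 5, position 6.
So orange goes to position 5.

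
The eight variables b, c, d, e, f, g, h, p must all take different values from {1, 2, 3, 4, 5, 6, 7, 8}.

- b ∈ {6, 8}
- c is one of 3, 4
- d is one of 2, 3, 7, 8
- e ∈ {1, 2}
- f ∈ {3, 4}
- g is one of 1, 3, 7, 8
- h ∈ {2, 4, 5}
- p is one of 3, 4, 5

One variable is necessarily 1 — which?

e

The 8 variables together cover exactly {1, 2, 3, 4, 5, 6, 7, 8} — 8 values for 8 variables — and 6 appears only in b's list, so b = 6.
c and f share exactly the 2 values {3, 4}; by pigeonhole those values go to them, so strike 3, 4 from d, g, h, p.
p must be 5 (only option left). Eliminate 5 elsewhere: h.
h has just one choice, so h = 2. Strike 2 from d, e.
So 1 goes to e.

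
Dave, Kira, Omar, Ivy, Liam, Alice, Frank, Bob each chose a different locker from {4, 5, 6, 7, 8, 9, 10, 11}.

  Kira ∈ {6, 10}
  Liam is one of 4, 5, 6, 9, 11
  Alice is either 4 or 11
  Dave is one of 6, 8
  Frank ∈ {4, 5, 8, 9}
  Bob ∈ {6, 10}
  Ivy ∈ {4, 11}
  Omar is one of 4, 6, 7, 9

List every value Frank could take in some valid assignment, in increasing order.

5, 9

Among the 8 variables, 7 fits only Omar (and all 8 values in {4, 5, 6, 7, 8, 9, 10, 11} must be used), so Omar = 7.
The 2 variables Kira and Bob are confined to {6, 10}, which locks those values in; drop them from Dave, Liam.
That leaves Dave = 8. Remove 8 from Frank.
Ivy and Alice share exactly the 2 values {4, 11}; by pigeonhole those values go to them, so strike 4, 11 from Liam, Frank.
No further eliminations apply; Frank can still be any of 5, 9.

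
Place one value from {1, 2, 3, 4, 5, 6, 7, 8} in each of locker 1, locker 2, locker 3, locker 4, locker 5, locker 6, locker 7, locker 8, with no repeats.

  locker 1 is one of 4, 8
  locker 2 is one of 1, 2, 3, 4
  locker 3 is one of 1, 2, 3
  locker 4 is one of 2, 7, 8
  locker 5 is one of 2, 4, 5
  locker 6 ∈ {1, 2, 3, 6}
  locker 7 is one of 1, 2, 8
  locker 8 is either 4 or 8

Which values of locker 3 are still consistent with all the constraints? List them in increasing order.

1, 2, 3

The 8 variables together cover exactly {1, 2, 3, 4, 5, 6, 7, 8} — 8 values for 8 variables — and 5 appears only in locker 5's list, so locker 5 = 5.
The 7 still-open variables together cover exactly {1, 2, 3, 4, 6, 7, 8} — 7 values for 7 variables — and 6 appears only in locker 6's list, so locker 6 = 6.
The 6 still-open variables draw from only 6 values {1, 2, 3, 4, 7, 8}, so each is used; only locker 4 can be 7, hence locker 4 = 7.
locker 1 and locker 8 share exactly the 2 values {4, 8}; by pigeonhole those values go to them, so strike 4, 8 from locker 2, locker 7.
No further eliminations apply; locker 3 can still be any of 1, 2, 3.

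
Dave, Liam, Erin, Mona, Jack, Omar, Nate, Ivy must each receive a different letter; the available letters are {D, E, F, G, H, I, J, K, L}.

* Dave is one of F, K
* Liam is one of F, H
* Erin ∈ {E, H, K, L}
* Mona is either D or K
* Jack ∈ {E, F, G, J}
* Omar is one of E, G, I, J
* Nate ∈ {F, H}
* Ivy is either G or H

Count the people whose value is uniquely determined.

3

Liam and Nate between them cover only {F, H} — a naked pair. Remove those values from Dave, Erin, Jack, Ivy.
That leaves Dave = K. So Erin, Mona can't be K.
Mona's domain is down to {D}, so Mona = D.
Ivy has just one choice, so Ivy = G. So Jack, Omar can't be G.
Determined: Dave=K, Mona=D, Ivy=G. The other people each still have more than one consistent value. That makes 3.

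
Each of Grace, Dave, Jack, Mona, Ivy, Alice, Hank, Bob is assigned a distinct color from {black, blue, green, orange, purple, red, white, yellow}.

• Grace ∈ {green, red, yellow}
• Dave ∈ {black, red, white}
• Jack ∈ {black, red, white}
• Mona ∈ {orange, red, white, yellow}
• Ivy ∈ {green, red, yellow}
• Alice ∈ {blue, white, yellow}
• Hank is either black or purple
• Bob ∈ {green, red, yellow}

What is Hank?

Among the 8 variables, blue fits only Alice (and all 8 values in {black, blue, green, orange, purple, red, white, yellow} must be used), so Alice = blue.
The 7 still-open variables draw from only 7 values {black, green, orange, purple, red, white, yellow}, so each is used; only Mona can be orange, hence Mona = orange.
The 6 still-open variables together cover exactly {black, green, purple, red, white, yellow} — 6 values for 6 variables — and purple appears only in Hank's list, so Hank = purple.

purple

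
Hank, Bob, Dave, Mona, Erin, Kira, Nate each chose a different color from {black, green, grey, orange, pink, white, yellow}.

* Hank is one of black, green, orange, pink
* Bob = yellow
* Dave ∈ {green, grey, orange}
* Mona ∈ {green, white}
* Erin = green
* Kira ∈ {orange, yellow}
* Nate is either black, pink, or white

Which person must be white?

Mona

Bob's domain is down to {yellow}, so Bob = yellow. Strike yellow from Kira.
Erin has just one choice, so Erin = green. So Hank, Dave, Mona can't be green.
So white goes to Mona.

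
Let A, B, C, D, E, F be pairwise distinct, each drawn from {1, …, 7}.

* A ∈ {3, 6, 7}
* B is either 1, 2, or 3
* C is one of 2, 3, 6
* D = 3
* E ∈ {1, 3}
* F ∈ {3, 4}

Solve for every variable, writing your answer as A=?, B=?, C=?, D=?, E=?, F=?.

A=7, B=2, C=6, D=3, E=1, F=4

D must be 3 (only option left). Eliminate 3 elsewhere: A, B, C, E, F.
That leaves E = 1. So B can't be 1.
F must be 4 (only option left).
B has just one choice, so B = 2. So C can't be 2.
C must be 6 (only option left). Eliminate 6 elsewhere: A.
A must be 7 (only option left).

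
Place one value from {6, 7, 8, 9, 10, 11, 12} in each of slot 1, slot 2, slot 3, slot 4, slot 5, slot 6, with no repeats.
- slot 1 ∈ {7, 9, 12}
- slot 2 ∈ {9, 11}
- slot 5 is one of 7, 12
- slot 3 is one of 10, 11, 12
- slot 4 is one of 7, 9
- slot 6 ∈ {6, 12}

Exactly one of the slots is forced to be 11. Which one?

slot 2

Among the 6 variables, 6 fits only slot 6 (and all 6 values in {6, 7, 9, 10, 11, 12} must be used), so slot 6 = 6.
The 5 still-open variables draw from only 5 values {7, 9, 10, 11, 12}, so each is used; only slot 3 can be 10, hence slot 3 = 10.
Among the 4 still-open variables, 11 fits only slot 2 (and all 4 values in {7, 9, 11, 12} must be used), so slot 2 = 11.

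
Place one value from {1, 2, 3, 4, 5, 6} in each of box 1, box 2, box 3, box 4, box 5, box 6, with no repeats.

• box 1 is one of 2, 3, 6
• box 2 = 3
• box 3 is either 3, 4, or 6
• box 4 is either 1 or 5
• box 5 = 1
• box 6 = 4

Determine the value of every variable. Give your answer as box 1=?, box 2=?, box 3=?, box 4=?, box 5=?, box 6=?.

box 1=2, box 2=3, box 3=6, box 4=5, box 5=1, box 6=4

box 2 has just one choice, so box 2 = 3. Remove 3 from box 1, box 3.
box 5 has just one choice, so box 5 = 1. So box 4 can't be 1.
box 6 has just one choice, so box 6 = 4. So box 3 can't be 4.
box 3 has just one choice, so box 3 = 6. Remove 6 from box 1.
box 4 has just one choice, so box 4 = 5.
box 1 must be 2 (only option left).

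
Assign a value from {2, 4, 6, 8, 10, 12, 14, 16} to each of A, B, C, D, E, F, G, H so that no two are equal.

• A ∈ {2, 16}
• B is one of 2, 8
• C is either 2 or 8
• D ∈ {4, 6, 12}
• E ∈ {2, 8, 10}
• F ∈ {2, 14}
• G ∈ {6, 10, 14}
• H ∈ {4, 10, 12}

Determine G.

Among the 8 variables, 16 fits only A (and all 8 values in {2, 4, 6, 8, 10, 12, 14, 16} must be used), so A = 16.
B and C share exactly the 2 values {2, 8}; by pigeonhole those values go to them, so strike 2, 8 from E, F.
E has just one choice, so E = 10. Strike 10 from G, H.
That leaves F = 14. Strike 14 from G.
So G = 6.

6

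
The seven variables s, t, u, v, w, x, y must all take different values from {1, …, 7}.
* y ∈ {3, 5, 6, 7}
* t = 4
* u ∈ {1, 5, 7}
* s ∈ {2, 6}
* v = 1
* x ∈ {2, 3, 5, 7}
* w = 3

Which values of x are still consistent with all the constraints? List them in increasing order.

t has just one choice, so t = 4.
v's domain is down to {1}, so v = 1. So u can't be 1.
w has just one choice, so w = 3. Remove 3 from x, y.
No further eliminations apply; x can still be any of 2, 5, 7.

2, 5, 7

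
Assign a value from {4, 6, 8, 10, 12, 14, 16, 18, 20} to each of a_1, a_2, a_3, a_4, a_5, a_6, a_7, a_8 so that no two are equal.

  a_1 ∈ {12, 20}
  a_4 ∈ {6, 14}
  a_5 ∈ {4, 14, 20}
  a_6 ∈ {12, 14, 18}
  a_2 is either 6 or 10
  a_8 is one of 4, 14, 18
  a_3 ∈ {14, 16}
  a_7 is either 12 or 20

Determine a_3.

The 8 variables draw from only 8 values {4, 6, 10, 12, 14, 16, 18, 20}, so each is used; only a_2 can be 10, hence a_2 = 10.
Among the 7 still-open variables, 6 fits only a_4 (and all 7 values in {4, 6, 12, 14, 16, 18, 20} must be used), so a_4 = 6.
Among the 6 still-open variables, 16 fits only a_3 (and all 6 values in {4, 12, 14, 16, 18, 20} must be used), so a_3 = 16.

16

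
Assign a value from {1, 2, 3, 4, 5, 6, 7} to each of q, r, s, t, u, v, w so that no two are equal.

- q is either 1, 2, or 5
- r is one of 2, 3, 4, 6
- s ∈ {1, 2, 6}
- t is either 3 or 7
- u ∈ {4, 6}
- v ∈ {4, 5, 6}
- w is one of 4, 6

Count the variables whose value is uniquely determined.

3

The 7 variables draw from only 7 values {1, 2, 3, 4, 5, 6, 7}, so each is used; only t can be 7, hence t = 7.
The 6 still-open variables draw from only 6 values {1, 2, 3, 4, 5, 6}, so each is used; only r can be 3, hence r = 3.
u and w share exactly the 2 values {4, 6}; by pigeonhole those values go to them, so strike 4, 6 from s, v.
v has just one choice, so v = 5. Remove 5 from q.
Determined: r=3, t=7, v=5. The other variables each still have more than one consistent value. That makes 3.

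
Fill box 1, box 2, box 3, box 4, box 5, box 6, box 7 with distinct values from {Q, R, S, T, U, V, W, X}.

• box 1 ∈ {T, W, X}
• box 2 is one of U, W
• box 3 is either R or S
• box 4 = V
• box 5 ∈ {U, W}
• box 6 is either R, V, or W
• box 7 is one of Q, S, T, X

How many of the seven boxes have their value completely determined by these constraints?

3

box 4 has just one choice, so box 4 = V. So box 6 can't be V.
The 2 variables box 2 and box 5 are confined to {U, W}, which locks those values in; drop them from box 1, box 6.
box 6's domain is down to {R}, so box 6 = R. Eliminate R elsewhere: box 3.
box 3 must be S (only option left). Strike S from box 7.
Determined: box 3=S, box 4=V, box 6=R. The other boxes each still have more than one consistent value. That makes 3.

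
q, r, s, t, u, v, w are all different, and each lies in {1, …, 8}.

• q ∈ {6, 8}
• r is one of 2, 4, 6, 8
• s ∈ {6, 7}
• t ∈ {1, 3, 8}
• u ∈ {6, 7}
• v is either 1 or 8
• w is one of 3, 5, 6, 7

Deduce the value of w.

5

s and u share exactly the 2 values {6, 7}; by pigeonhole those values go to them, so strike 6, 7 from q, r, w.
q has just one choice, so q = 8. Eliminate 8 elsewhere: r, t, v.
v's domain is down to {1}, so v = 1. So t can't be 1.
t's domain is down to {3}, so t = 3. Strike 3 from w.
So w = 5.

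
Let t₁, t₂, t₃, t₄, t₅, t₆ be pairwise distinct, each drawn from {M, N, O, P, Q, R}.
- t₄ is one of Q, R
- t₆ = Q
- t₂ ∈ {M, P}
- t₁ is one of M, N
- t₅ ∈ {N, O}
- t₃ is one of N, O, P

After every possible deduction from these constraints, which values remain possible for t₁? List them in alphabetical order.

t₆ must be Q (only option left). Eliminate Q elsewhere: t₄.
t₄'s domain is down to {R}, so t₄ = R.
No further eliminations apply; t₁ can still be any of M, N.

M, N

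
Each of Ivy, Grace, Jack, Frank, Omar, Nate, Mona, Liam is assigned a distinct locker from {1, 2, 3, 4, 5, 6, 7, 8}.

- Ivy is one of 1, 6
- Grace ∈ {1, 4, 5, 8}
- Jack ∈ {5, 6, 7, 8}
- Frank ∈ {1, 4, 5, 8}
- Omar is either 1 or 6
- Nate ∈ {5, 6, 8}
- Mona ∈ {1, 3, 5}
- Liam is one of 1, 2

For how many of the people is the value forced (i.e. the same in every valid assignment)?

Among the 8 variables, 2 fits only Liam (and all 8 values in {1, 2, 3, 4, 5, 6, 7, 8} must be used), so Liam = 2.
Among the 7 still-open variables, 3 fits only Mona (and all 7 values in {1, 3, 4, 5, 6, 7, 8} must be used), so Mona = 3.
Among the 6 still-open variables, 7 fits only Jack (and all 6 values in {1, 4, 5, 6, 7, 8} must be used), so Jack = 7.
The 2 variables Ivy and Omar are confined to {1, 6}, which locks those values in; drop them from Grace, Frank, Nate.
Determined: Jack=7, Mona=3, Liam=2. The other people each still have more than one consistent value. That makes 3.

3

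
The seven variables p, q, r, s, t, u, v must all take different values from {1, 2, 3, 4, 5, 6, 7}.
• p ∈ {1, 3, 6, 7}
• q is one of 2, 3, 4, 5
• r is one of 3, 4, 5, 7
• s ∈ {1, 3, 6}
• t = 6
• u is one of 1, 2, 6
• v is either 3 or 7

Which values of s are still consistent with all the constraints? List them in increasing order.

t must be 6 (only option left). Strike 6 from p, s, u.
p, s, v share exactly the 3 values {1, 3, 7}; by pigeonhole those values go to them, so strike 1, 3, 7 from q, r, u.
u has just one choice, so u = 2. Eliminate 2 elsewhere: q.
No further eliminations apply; s can still be any of 1, 3.

1, 3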